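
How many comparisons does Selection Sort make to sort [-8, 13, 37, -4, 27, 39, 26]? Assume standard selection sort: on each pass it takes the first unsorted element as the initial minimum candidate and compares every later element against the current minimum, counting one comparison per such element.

Pass 1: scan indices 1..6 for the minimum = 6 comparison(s); min is -8, place at index 0 -> [-8, 13, 37, -4, 27, 39, 26]
Pass 2: scan indices 2..6 for the minimum = 5 comparison(s); min is -4, place at index 1 -> [-8, -4, 37, 13, 27, 39, 26]
Pass 3: scan indices 3..6 for the minimum = 4 comparison(s); min is 13, place at index 2 -> [-8, -4, 13, 37, 27, 39, 26]
Pass 4: scan indices 4..6 for the minimum = 3 comparison(s); min is 26, place at index 3 -> [-8, -4, 13, 26, 27, 39, 37]
Pass 5: scan indices 5..6 for the minimum = 2 comparison(s); min is 27, place at index 4 -> [-8, -4, 13, 26, 27, 39, 37]
Pass 6: scan indices 6..6 for the minimum = 1 comparison(s); min is 37, place at index 5 -> [-8, -4, 13, 26, 27, 37, 39]
Selection sort always scans the whole unsorted suffix, so the count is (n-1) + (n-2) + ... + 1 = n(n-1)/2 = 7*6/2 = 21 regardless of the input order.
Total comparisons: 6 + 5 + 4 + 3 + 2 + 1 = 21


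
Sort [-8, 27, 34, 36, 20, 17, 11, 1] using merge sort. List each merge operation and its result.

Divide and conquer:
  Merge [-8] + [27] -> [-8, 27]
  Merge [34] + [36] -> [34, 36]
  Merge [-8, 27] + [34, 36] -> [-8, 27, 34, 36]
  Merge [20] + [17] -> [17, 20]
  Merge [11] + [1] -> [1, 11]
  Merge [17, 20] + [1, 11] -> [1, 11, 17, 20]
  Merge [-8, 27, 34, 36] + [1, 11, 17, 20] -> [-8, 1, 11, 17, 20, 27, 34, 36]


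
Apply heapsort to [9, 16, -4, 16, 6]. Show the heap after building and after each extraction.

Build heap: [16, 16, -4, 9, 6]
Extract 16: [16, 9, -4, 6, 16]
Extract 16: [9, 6, -4, 16, 16]
Extract 9: [6, -4, 9, 16, 16]
Extract 6: [-4, 6, 9, 16, 16]


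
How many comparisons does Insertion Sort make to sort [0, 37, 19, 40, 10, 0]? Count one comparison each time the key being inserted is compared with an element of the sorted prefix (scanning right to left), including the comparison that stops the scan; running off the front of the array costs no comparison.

Insert 37: 0 <= 37 (stop) = 1 comparison(s) -> [0, 37, 19, 40, 10, 0]
Insert 19: 37 > 19 (shift), 0 <= 19 (stop) = 2 comparison(s) -> [0, 19, 37, 40, 10, 0]
Insert 40: 37 <= 40 (stop) = 1 comparison(s) -> [0, 19, 37, 40, 10, 0]
Insert 10: 40 > 10 (shift), 37 > 10 (shift), 19 > 10 (shift), 0 <= 10 (stop) = 4 comparison(s) -> [0, 10, 19, 37, 40, 0]
Insert 0: 40 > 0 (shift), 37 > 0 (shift), 19 > 0 (shift), 10 > 0 (shift), 0 <= 0 (stop) = 5 comparison(s) -> [0, 0, 10, 19, 37, 40]
Total comparisons: 1 + 2 + 1 + 4 + 5 = 13


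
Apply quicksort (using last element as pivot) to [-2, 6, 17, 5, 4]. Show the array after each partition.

Partition 1: pivot=4 at index 1 -> [-2, 4, 17, 5, 6]
Partition 2: pivot=6 at index 3 -> [-2, 4, 5, 6, 17]


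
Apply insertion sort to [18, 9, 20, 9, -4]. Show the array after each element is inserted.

First element 18 is already 'sorted'
Insert 9: shifted 1 elements -> [9, 18, 20, 9, -4]
Insert 20: shifted 0 elements -> [9, 18, 20, 9, -4]
Insert 9: shifted 2 elements -> [9, 9, 18, 20, -4]
Insert -4: shifted 4 elements -> [-4, 9, 9, 18, 20]


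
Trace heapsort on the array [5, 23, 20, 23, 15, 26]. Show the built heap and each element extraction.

Build heap: [26, 23, 20, 23, 15, 5]
Extract 26: [23, 23, 20, 5, 15, 26]
Extract 23: [23, 15, 20, 5, 23, 26]
Extract 23: [20, 15, 5, 23, 23, 26]
Extract 20: [15, 5, 20, 23, 23, 26]
Extract 15: [5, 15, 20, 23, 23, 26]


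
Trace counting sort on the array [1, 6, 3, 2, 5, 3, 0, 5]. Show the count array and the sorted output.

Count array: [1, 1, 1, 2, 0, 2, 1]
(count[i] = number of elements equal to i)
Cumulative count: [1, 2, 3, 5, 5, 7, 8]
Sorted: [0, 1, 2, 3, 3, 5, 5, 6]


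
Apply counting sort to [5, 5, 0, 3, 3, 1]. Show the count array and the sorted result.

Count array: [1, 1, 0, 2, 0, 2]
(count[i] = number of elements equal to i)
Cumulative count: [1, 2, 2, 4, 4, 6]
Sorted: [0, 1, 3, 3, 5, 5]


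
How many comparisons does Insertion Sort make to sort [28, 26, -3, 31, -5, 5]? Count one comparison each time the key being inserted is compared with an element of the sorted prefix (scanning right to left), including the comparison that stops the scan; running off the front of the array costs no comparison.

Insert 26: 28 > 26 (shift), reached front = 1 comparison(s) -> [26, 28, -3, 31, -5, 5]
Insert -3: 28 > -3 (shift), 26 > -3 (shift), reached front = 2 comparison(s) -> [-3, 26, 28, 31, -5, 5]
Insert 31: 28 <= 31 (stop) = 1 comparison(s) -> [-3, 26, 28, 31, -5, 5]
Insert -5: 31 > -5 (shift), 28 > -5 (shift), 26 > -5 (shift), -3 > -5 (shift), reached front = 4 comparison(s) -> [-5, -3, 26, 28, 31, 5]
Insert 5: 31 > 5 (shift), 28 > 5 (shift), 26 > 5 (shift), -3 <= 5 (stop) = 4 comparison(s) -> [-5, -3, 5, 26, 28, 31]
Total comparisons: 1 + 2 + 1 + 4 + 4 = 12


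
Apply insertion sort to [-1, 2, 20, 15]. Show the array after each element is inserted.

First element -1 is already 'sorted'
Insert 2: shifted 0 elements -> [-1, 2, 20, 15]
Insert 20: shifted 0 elements -> [-1, 2, 20, 15]
Insert 15: shifted 1 elements -> [-1, 2, 15, 20]


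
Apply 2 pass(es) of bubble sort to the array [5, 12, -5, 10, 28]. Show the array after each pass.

After pass 1: [5, -5, 10, 12, 28] (2 swaps)
After pass 2: [-5, 5, 10, 12, 28] (1 swaps)
Total swaps: 3


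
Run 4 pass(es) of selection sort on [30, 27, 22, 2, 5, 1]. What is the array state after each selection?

Pass 1: Select minimum 1 at index 5, swap -> [1, 27, 22, 2, 5, 30]
Pass 2: Select minimum 2 at index 3, swap -> [1, 2, 22, 27, 5, 30]
Pass 3: Select minimum 5 at index 4, swap -> [1, 2, 5, 27, 22, 30]
Pass 4: Select minimum 22 at index 4, swap -> [1, 2, 5, 22, 27, 30]


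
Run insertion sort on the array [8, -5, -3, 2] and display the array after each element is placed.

First element 8 is already 'sorted'
Insert -5: shifted 1 elements -> [-5, 8, -3, 2]
Insert -3: shifted 1 elements -> [-5, -3, 8, 2]
Insert 2: shifted 1 elements -> [-5, -3, 2, 8]


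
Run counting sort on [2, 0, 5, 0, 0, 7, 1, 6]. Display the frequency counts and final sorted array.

Count array: [3, 1, 1, 0, 0, 1, 1, 1]
(count[i] = number of elements equal to i)
Cumulative count: [3, 4, 5, 5, 5, 6, 7, 8]
Sorted: [0, 0, 0, 1, 2, 5, 6, 7]


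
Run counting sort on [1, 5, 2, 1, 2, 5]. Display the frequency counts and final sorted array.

Count array: [0, 2, 2, 0, 0, 2]
(count[i] = number of elements equal to i)
Cumulative count: [0, 2, 4, 4, 4, 6]
Sorted: [1, 1, 2, 2, 5, 5]


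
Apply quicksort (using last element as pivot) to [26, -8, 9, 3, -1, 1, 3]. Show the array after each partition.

Partition 1: pivot=3 at index 4 -> [-8, 3, -1, 1, 3, 26, 9]
Partition 2: pivot=1 at index 2 -> [-8, -1, 1, 3, 3, 26, 9]
Partition 3: pivot=-1 at index 1 -> [-8, -1, 1, 3, 3, 26, 9]
Partition 4: pivot=9 at index 5 -> [-8, -1, 1, 3, 3, 9, 26]


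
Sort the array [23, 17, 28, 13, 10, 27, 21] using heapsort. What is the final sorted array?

Build heap: [28, 17, 27, 13, 10, 23, 21]
Extract 28: [27, 17, 23, 13, 10, 21, 28]
Extract 27: [23, 17, 21, 13, 10, 27, 28]
Extract 23: [21, 17, 10, 13, 23, 27, 28]
Extract 21: [17, 13, 10, 21, 23, 27, 28]
Extract 17: [13, 10, 17, 21, 23, 27, 28]
Extract 13: [10, 13, 17, 21, 23, 27, 28]


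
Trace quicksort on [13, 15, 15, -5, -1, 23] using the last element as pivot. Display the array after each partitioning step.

Partition 1: pivot=23 at index 5 -> [13, 15, 15, -5, -1, 23]
Partition 2: pivot=-1 at index 1 -> [-5, -1, 15, 13, 15, 23]
Partition 3: pivot=15 at index 4 -> [-5, -1, 15, 13, 15, 23]
Partition 4: pivot=13 at index 2 -> [-5, -1, 13, 15, 15, 23]


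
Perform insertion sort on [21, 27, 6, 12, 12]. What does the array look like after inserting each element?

First element 21 is already 'sorted'
Insert 27: shifted 0 elements -> [21, 27, 6, 12, 12]
Insert 6: shifted 2 elements -> [6, 21, 27, 12, 12]
Insert 12: shifted 2 elements -> [6, 12, 21, 27, 12]
Insert 12: shifted 2 elements -> [6, 12, 12, 21, 27]


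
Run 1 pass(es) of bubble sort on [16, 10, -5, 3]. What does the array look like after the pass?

After pass 1: [10, -5, 3, 16] (3 swaps)
Total swaps: 3


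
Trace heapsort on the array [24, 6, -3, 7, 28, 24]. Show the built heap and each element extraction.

Build heap: [28, 24, 24, 7, 6, -3]
Extract 28: [24, 7, 24, -3, 6, 28]
Extract 24: [24, 7, 6, -3, 24, 28]
Extract 24: [7, -3, 6, 24, 24, 28]
Extract 7: [6, -3, 7, 24, 24, 28]
Extract 6: [-3, 6, 7, 24, 24, 28]


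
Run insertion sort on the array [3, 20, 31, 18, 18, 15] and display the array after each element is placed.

First element 3 is already 'sorted'
Insert 20: shifted 0 elements -> [3, 20, 31, 18, 18, 15]
Insert 31: shifted 0 elements -> [3, 20, 31, 18, 18, 15]
Insert 18: shifted 2 elements -> [3, 18, 20, 31, 18, 15]
Insert 18: shifted 2 elements -> [3, 18, 18, 20, 31, 15]
Insert 15: shifted 4 elements -> [3, 15, 18, 18, 20, 31]


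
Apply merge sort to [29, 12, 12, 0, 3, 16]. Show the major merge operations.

Divide and conquer:
  Merge [12] + [12] -> [12, 12]
  Merge [29] + [12, 12] -> [12, 12, 29]
  Merge [3] + [16] -> [3, 16]
  Merge [0] + [3, 16] -> [0, 3, 16]
  Merge [12, 12, 29] + [0, 3, 16] -> [0, 3, 12, 12, 16, 29]


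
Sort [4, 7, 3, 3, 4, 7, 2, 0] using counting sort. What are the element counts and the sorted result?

Count array: [1, 0, 1, 2, 2, 0, 0, 2]
(count[i] = number of elements equal to i)
Cumulative count: [1, 1, 2, 4, 6, 6, 6, 8]
Sorted: [0, 2, 3, 3, 4, 4, 7, 7]


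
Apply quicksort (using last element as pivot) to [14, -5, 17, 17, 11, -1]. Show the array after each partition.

Partition 1: pivot=-1 at index 1 -> [-5, -1, 17, 17, 11, 14]
Partition 2: pivot=14 at index 3 -> [-5, -1, 11, 14, 17, 17]
Partition 3: pivot=17 at index 5 -> [-5, -1, 11, 14, 17, 17]


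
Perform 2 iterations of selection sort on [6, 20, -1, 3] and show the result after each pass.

Pass 1: Select minimum -1 at index 2, swap -> [-1, 20, 6, 3]
Pass 2: Select minimum 3 at index 3, swap -> [-1, 3, 6, 20]


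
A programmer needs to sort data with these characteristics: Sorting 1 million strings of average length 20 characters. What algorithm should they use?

Best choice: MSD radix sort or Mergesort
Reason: MSD radix sort is a non-comparison sort that buckets the strings by successive character positions, running in time proportional to the total number of characters examined rather than O(n log n) string comparisons; mergesort is a stable O(n log n)-comparison alternative that works for arbitrary variable-length keys


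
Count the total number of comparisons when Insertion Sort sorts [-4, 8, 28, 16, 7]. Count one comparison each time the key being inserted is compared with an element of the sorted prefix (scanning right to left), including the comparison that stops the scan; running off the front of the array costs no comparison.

Insert 8: -4 <= 8 (stop) = 1 comparison(s) -> [-4, 8, 28, 16, 7]
Insert 28: 8 <= 28 (stop) = 1 comparison(s) -> [-4, 8, 28, 16, 7]
Insert 16: 28 > 16 (shift), 8 <= 16 (stop) = 2 comparison(s) -> [-4, 8, 16, 28, 7]
Insert 7: 28 > 7 (shift), 16 > 7 (shift), 8 > 7 (shift), -4 <= 7 (stop) = 4 comparison(s) -> [-4, 7, 8, 16, 28]
Total comparisons: 1 + 1 + 2 + 4 = 8


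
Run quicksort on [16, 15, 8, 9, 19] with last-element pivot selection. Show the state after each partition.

Partition 1: pivot=19 at index 4 -> [16, 15, 8, 9, 19]
Partition 2: pivot=9 at index 1 -> [8, 9, 16, 15, 19]
Partition 3: pivot=15 at index 2 -> [8, 9, 15, 16, 19]


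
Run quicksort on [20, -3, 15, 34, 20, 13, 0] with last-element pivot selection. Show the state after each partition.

Partition 1: pivot=0 at index 1 -> [-3, 0, 15, 34, 20, 13, 20]
Partition 2: pivot=20 at index 5 -> [-3, 0, 15, 20, 13, 20, 34]
Partition 3: pivot=13 at index 2 -> [-3, 0, 13, 20, 15, 20, 34]
Partition 4: pivot=15 at index 3 -> [-3, 0, 13, 15, 20, 20, 34]


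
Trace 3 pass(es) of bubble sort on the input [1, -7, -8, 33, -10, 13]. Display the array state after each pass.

After pass 1: [-7, -8, 1, -10, 13, 33] (4 swaps)
After pass 2: [-8, -7, -10, 1, 13, 33] (2 swaps)
After pass 3: [-8, -10, -7, 1, 13, 33] (1 swaps)
Total swaps: 7


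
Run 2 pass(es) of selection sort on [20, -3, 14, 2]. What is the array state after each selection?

Pass 1: Select minimum -3 at index 1, swap -> [-3, 20, 14, 2]
Pass 2: Select minimum 2 at index 3, swap -> [-3, 2, 14, 20]


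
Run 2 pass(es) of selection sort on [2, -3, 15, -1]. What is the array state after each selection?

Pass 1: Select minimum -3 at index 1, swap -> [-3, 2, 15, -1]
Pass 2: Select minimum -1 at index 3, swap -> [-3, -1, 15, 2]


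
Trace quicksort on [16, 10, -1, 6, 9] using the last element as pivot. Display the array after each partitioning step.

Partition 1: pivot=9 at index 2 -> [-1, 6, 9, 10, 16]
Partition 2: pivot=6 at index 1 -> [-1, 6, 9, 10, 16]
Partition 3: pivot=16 at index 4 -> [-1, 6, 9, 10, 16]


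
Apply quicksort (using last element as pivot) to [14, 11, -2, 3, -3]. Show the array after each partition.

Partition 1: pivot=-3 at index 0 -> [-3, 11, -2, 3, 14]
Partition 2: pivot=14 at index 4 -> [-3, 11, -2, 3, 14]
Partition 3: pivot=3 at index 2 -> [-3, -2, 3, 11, 14]


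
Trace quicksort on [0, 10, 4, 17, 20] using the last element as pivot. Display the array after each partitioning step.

Partition 1: pivot=20 at index 4 -> [0, 10, 4, 17, 20]
Partition 2: pivot=17 at index 3 -> [0, 10, 4, 17, 20]
Partition 3: pivot=4 at index 1 -> [0, 4, 10, 17, 20]


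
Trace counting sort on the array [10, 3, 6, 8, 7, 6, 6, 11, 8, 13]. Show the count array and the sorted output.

Count array: [0, 0, 0, 1, 0, 0, 3, 1, 2, 0, 1, 1, 0, 1]
(count[i] = number of elements equal to i)
Cumulative count: [0, 0, 0, 1, 1, 1, 4, 5, 7, 7, 8, 9, 9, 10]
Sorted: [3, 6, 6, 6, 7, 8, 8, 10, 11, 13]


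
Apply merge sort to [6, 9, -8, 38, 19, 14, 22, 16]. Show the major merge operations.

Divide and conquer:
  Merge [6] + [9] -> [6, 9]
  Merge [-8] + [38] -> [-8, 38]
  Merge [6, 9] + [-8, 38] -> [-8, 6, 9, 38]
  Merge [19] + [14] -> [14, 19]
  Merge [22] + [16] -> [16, 22]
  Merge [14, 19] + [16, 22] -> [14, 16, 19, 22]
  Merge [-8, 6, 9, 38] + [14, 16, 19, 22] -> [-8, 6, 9, 14, 16, 19, 22, 38]


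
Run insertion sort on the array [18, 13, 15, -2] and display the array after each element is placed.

First element 18 is already 'sorted'
Insert 13: shifted 1 elements -> [13, 18, 15, -2]
Insert 15: shifted 1 elements -> [13, 15, 18, -2]
Insert -2: shifted 3 elements -> [-2, 13, 15, 18]


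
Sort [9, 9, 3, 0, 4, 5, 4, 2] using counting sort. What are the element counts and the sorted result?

Count array: [1, 0, 1, 1, 2, 1, 0, 0, 0, 2]
(count[i] = number of elements equal to i)
Cumulative count: [1, 1, 2, 3, 5, 6, 6, 6, 6, 8]
Sorted: [0, 2, 3, 4, 4, 5, 9, 9]


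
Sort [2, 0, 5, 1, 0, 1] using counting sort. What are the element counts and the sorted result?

Count array: [2, 2, 1, 0, 0, 1]
(count[i] = number of elements equal to i)
Cumulative count: [2, 4, 5, 5, 5, 6]
Sorted: [0, 0, 1, 1, 2, 5]


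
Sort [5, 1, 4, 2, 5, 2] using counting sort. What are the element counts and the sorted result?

Count array: [0, 1, 2, 0, 1, 2]
(count[i] = number of elements equal to i)
Cumulative count: [0, 1, 3, 3, 4, 6]
Sorted: [1, 2, 2, 4, 5, 5]


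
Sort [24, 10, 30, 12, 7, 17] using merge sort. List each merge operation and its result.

Divide and conquer:
  Merge [10] + [30] -> [10, 30]
  Merge [24] + [10, 30] -> [10, 24, 30]
  Merge [7] + [17] -> [7, 17]
  Merge [12] + [7, 17] -> [7, 12, 17]
  Merge [10, 24, 30] + [7, 12, 17] -> [7, 10, 12, 17, 24, 30]


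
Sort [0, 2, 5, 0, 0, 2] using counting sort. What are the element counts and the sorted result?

Count array: [3, 0, 2, 0, 0, 1]
(count[i] = number of elements equal to i)
Cumulative count: [3, 3, 5, 5, 5, 6]
Sorted: [0, 0, 0, 2, 2, 5]


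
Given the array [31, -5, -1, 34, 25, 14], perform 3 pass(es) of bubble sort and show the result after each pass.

After pass 1: [-5, -1, 31, 25, 14, 34] (4 swaps)
After pass 2: [-5, -1, 25, 14, 31, 34] (2 swaps)
After pass 3: [-5, -1, 14, 25, 31, 34] (1 swaps)
Total swaps: 7


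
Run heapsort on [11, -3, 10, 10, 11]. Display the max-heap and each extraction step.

Build heap: [11, 11, 10, 10, -3]
Extract 11: [11, 10, 10, -3, 11]
Extract 11: [10, -3, 10, 11, 11]
Extract 10: [10, -3, 10, 11, 11]
Extract 10: [-3, 10, 10, 11, 11]


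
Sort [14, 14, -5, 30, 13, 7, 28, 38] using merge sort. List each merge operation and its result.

Divide and conquer:
  Merge [14] + [14] -> [14, 14]
  Merge [-5] + [30] -> [-5, 30]
  Merge [14, 14] + [-5, 30] -> [-5, 14, 14, 30]
  Merge [13] + [7] -> [7, 13]
  Merge [28] + [38] -> [28, 38]
  Merge [7, 13] + [28, 38] -> [7, 13, 28, 38]
  Merge [-5, 14, 14, 30] + [7, 13, 28, 38] -> [-5, 7, 13, 14, 14, 28, 30, 38]


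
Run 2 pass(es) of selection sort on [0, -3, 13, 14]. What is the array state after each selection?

Pass 1: Select minimum -3 at index 1, swap -> [-3, 0, 13, 14]
Pass 2: Select minimum 0 at index 1, swap -> [-3, 0, 13, 14]


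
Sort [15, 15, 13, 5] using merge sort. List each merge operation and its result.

Divide and conquer:
  Merge [15] + [15] -> [15, 15]
  Merge [13] + [5] -> [5, 13]
  Merge [15, 15] + [5, 13] -> [5, 13, 15, 15]


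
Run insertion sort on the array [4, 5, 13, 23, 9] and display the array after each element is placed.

First element 4 is already 'sorted'
Insert 5: shifted 0 elements -> [4, 5, 13, 23, 9]
Insert 13: shifted 0 elements -> [4, 5, 13, 23, 9]
Insert 23: shifted 0 elements -> [4, 5, 13, 23, 9]
Insert 9: shifted 2 elements -> [4, 5, 9, 13, 23]


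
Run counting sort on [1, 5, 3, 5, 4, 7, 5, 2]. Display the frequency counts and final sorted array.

Count array: [0, 1, 1, 1, 1, 3, 0, 1]
(count[i] = number of elements equal to i)
Cumulative count: [0, 1, 2, 3, 4, 7, 7, 8]
Sorted: [1, 2, 3, 4, 5, 5, 5, 7]


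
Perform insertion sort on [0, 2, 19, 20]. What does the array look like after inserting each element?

First element 0 is already 'sorted'
Insert 2: shifted 0 elements -> [0, 2, 19, 20]
Insert 19: shifted 0 elements -> [0, 2, 19, 20]
Insert 20: shifted 0 elements -> [0, 2, 19, 20]


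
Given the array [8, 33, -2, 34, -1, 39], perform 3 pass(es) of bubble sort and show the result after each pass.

After pass 1: [8, -2, 33, -1, 34, 39] (2 swaps)
After pass 2: [-2, 8, -1, 33, 34, 39] (2 swaps)
After pass 3: [-2, -1, 8, 33, 34, 39] (1 swaps)
Total swaps: 5


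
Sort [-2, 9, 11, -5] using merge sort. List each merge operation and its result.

Divide and conquer:
  Merge [-2] + [9] -> [-2, 9]
  Merge [11] + [-5] -> [-5, 11]
  Merge [-2, 9] + [-5, 11] -> [-5, -2, 9, 11]


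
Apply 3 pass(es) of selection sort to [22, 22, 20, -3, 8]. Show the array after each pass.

Pass 1: Select minimum -3 at index 3, swap -> [-3, 22, 20, 22, 8]
Pass 2: Select minimum 8 at index 4, swap -> [-3, 8, 20, 22, 22]
Pass 3: Select minimum 20 at index 2, swap -> [-3, 8, 20, 22, 22]


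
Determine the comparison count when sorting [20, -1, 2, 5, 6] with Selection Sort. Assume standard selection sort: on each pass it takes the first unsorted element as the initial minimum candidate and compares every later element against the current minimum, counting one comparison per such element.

Pass 1: scan indices 1..4 for the minimum = 4 comparison(s); min is -1, place at index 0 -> [-1, 20, 2, 5, 6]
Pass 2: scan indices 2..4 for the minimum = 3 comparison(s); min is 2, place at index 1 -> [-1, 2, 20, 5, 6]
Pass 3: scan indices 3..4 for the minimum = 2 comparison(s); min is 5, place at index 2 -> [-1, 2, 5, 20, 6]
Pass 4: scan indices 4..4 for the minimum = 1 comparison(s); min is 6, place at index 3 -> [-1, 2, 5, 6, 20]
Selection sort always scans the whole unsorted suffix, so the count is (n-1) + (n-2) + ... + 1 = n(n-1)/2 = 5*4/2 = 10 regardless of the input order.
Total comparisons: 4 + 3 + 2 + 1 = 10


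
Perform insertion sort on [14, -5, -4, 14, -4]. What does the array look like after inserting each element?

First element 14 is already 'sorted'
Insert -5: shifted 1 elements -> [-5, 14, -4, 14, -4]
Insert -4: shifted 1 elements -> [-5, -4, 14, 14, -4]
Insert 14: shifted 0 elements -> [-5, -4, 14, 14, -4]
Insert -4: shifted 2 elements -> [-5, -4, -4, 14, 14]


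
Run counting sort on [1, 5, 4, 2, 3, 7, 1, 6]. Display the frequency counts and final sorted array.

Count array: [0, 2, 1, 1, 1, 1, 1, 1]
(count[i] = number of elements equal to i)
Cumulative count: [0, 2, 3, 4, 5, 6, 7, 8]
Sorted: [1, 1, 2, 3, 4, 5, 6, 7]


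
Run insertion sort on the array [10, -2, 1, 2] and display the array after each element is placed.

First element 10 is already 'sorted'
Insert -2: shifted 1 elements -> [-2, 10, 1, 2]
Insert 1: shifted 1 elements -> [-2, 1, 10, 2]
Insert 2: shifted 1 elements -> [-2, 1, 2, 10]


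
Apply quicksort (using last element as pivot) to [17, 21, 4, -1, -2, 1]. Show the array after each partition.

Partition 1: pivot=1 at index 2 -> [-1, -2, 1, 17, 21, 4]
Partition 2: pivot=-2 at index 0 -> [-2, -1, 1, 17, 21, 4]
Partition 3: pivot=4 at index 3 -> [-2, -1, 1, 4, 21, 17]
Partition 4: pivot=17 at index 4 -> [-2, -1, 1, 4, 17, 21]


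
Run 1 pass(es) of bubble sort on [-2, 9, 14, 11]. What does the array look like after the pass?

After pass 1: [-2, 9, 11, 14] (1 swaps)
Total swaps: 1


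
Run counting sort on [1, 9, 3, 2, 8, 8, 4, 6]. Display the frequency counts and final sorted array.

Count array: [0, 1, 1, 1, 1, 0, 1, 0, 2, 1]
(count[i] = number of elements equal to i)
Cumulative count: [0, 1, 2, 3, 4, 4, 5, 5, 7, 8]
Sorted: [1, 2, 3, 4, 6, 8, 8, 9]


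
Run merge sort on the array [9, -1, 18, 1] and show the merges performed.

Divide and conquer:
  Merge [9] + [-1] -> [-1, 9]
  Merge [18] + [1] -> [1, 18]
  Merge [-1, 9] + [1, 18] -> [-1, 1, 9, 18]


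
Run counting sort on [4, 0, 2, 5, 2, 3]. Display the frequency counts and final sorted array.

Count array: [1, 0, 2, 1, 1, 1]
(count[i] = number of elements equal to i)
Cumulative count: [1, 1, 3, 4, 5, 6]
Sorted: [0, 2, 2, 3, 4, 5]


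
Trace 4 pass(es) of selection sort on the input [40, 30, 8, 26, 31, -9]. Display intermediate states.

Pass 1: Select minimum -9 at index 5, swap -> [-9, 30, 8, 26, 31, 40]
Pass 2: Select minimum 8 at index 2, swap -> [-9, 8, 30, 26, 31, 40]
Pass 3: Select minimum 26 at index 3, swap -> [-9, 8, 26, 30, 31, 40]
Pass 4: Select minimum 30 at index 3, swap -> [-9, 8, 26, 30, 31, 40]


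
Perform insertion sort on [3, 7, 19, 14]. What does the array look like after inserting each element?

First element 3 is already 'sorted'
Insert 7: shifted 0 elements -> [3, 7, 19, 14]
Insert 19: shifted 0 elements -> [3, 7, 19, 14]
Insert 14: shifted 1 elements -> [3, 7, 14, 19]


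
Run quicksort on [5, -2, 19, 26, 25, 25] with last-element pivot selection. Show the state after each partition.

Partition 1: pivot=25 at index 4 -> [5, -2, 19, 25, 25, 26]
Partition 2: pivot=25 at index 3 -> [5, -2, 19, 25, 25, 26]
Partition 3: pivot=19 at index 2 -> [5, -2, 19, 25, 25, 26]
Partition 4: pivot=-2 at index 0 -> [-2, 5, 19, 25, 25, 26]


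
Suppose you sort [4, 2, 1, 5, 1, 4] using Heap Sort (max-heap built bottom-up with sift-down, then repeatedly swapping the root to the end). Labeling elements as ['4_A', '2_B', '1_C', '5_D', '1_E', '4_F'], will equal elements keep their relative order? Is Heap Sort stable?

Trace Heap Sort on the labeled array (the key is the number; the letter only tracks identity):
  Build max-heap: [5_D, 4_A, 4_F, 2_B, 1_E, 1_C]
  Swap root 5_D to index 5, re-heapify first 5 -> [4_A, 2_B, 4_F, 1_C, 1_E, 5_D]
  Swap root 4_A to index 4, re-heapify first 4 -> [4_F, 2_B, 1_E, 1_C, 4_A, 5_D]
  Swap root 4_F to index 3, re-heapify first 3 -> [2_B, 1_C, 1_E, 4_F, 4_A, 5_D]
  Swap root 2_B to index 2, re-heapify first 2 -> [1_E, 1_C, 2_B, 4_F, 4_A, 5_D]
  Swap root 1_E to index 1, re-heapify first 1 -> [1_C, 1_E, 2_B, 4_F, 4_A, 5_D]
Final order: [1_C, 1_E, 2_B, 4_F, 4_A, 5_D]
Equal keys:
  value 1: originally 1_C, 1_E; after sorting 1_C, 1_E -> order preserved
  value 4: originally 4_A, 4_F; after sorting 4_F, 4_A -> order changed
Equal keys were reordered, so Heap Sort is not stable: heap construction and root-to-end swaps move elements without regard to the original order of equal keys. (One such input is enough; an unstable sort may happen to preserve order on other inputs, but it gives no guarantee.)
Answer: Not stable


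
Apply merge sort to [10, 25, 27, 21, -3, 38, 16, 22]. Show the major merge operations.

Divide and conquer:
  Merge [10] + [25] -> [10, 25]
  Merge [27] + [21] -> [21, 27]
  Merge [10, 25] + [21, 27] -> [10, 21, 25, 27]
  Merge [-3] + [38] -> [-3, 38]
  Merge [16] + [22] -> [16, 22]
  Merge [-3, 38] + [16, 22] -> [-3, 16, 22, 38]
  Merge [10, 21, 25, 27] + [-3, 16, 22, 38] -> [-3, 10, 16, 21, 22, 25, 27, 38]


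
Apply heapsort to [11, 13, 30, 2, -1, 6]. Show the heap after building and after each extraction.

Build heap: [30, 13, 11, 2, -1, 6]
Extract 30: [13, 6, 11, 2, -1, 30]
Extract 13: [11, 6, -1, 2, 13, 30]
Extract 11: [6, 2, -1, 11, 13, 30]
Extract 6: [2, -1, 6, 11, 13, 30]
Extract 2: [-1, 2, 6, 11, 13, 30]


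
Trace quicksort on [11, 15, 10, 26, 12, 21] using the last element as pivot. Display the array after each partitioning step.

Partition 1: pivot=21 at index 4 -> [11, 15, 10, 12, 21, 26]
Partition 2: pivot=12 at index 2 -> [11, 10, 12, 15, 21, 26]
Partition 3: pivot=10 at index 0 -> [10, 11, 12, 15, 21, 26]


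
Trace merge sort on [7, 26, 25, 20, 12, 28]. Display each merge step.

Divide and conquer:
  Merge [26] + [25] -> [25, 26]
  Merge [7] + [25, 26] -> [7, 25, 26]
  Merge [12] + [28] -> [12, 28]
  Merge [20] + [12, 28] -> [12, 20, 28]
  Merge [7, 25, 26] + [12, 20, 28] -> [7, 12, 20, 25, 26, 28]


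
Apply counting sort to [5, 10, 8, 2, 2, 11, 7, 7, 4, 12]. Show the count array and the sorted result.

Count array: [0, 0, 2, 0, 1, 1, 0, 2, 1, 0, 1, 1, 1]
(count[i] = number of elements equal to i)
Cumulative count: [0, 0, 2, 2, 3, 4, 4, 6, 7, 7, 8, 9, 10]
Sorted: [2, 2, 4, 5, 7, 7, 8, 10, 11, 12]


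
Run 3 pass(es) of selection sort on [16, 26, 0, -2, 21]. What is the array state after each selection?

Pass 1: Select minimum -2 at index 3, swap -> [-2, 26, 0, 16, 21]
Pass 2: Select minimum 0 at index 2, swap -> [-2, 0, 26, 16, 21]
Pass 3: Select minimum 16 at index 3, swap -> [-2, 0, 16, 26, 21]


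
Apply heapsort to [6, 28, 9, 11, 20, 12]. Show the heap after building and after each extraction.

Build heap: [28, 20, 12, 11, 6, 9]
Extract 28: [20, 11, 12, 9, 6, 28]
Extract 20: [12, 11, 6, 9, 20, 28]
Extract 12: [11, 9, 6, 12, 20, 28]
Extract 11: [9, 6, 11, 12, 20, 28]
Extract 9: [6, 9, 11, 12, 20, 28]


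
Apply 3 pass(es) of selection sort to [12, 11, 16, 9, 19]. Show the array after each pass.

Pass 1: Select minimum 9 at index 3, swap -> [9, 11, 16, 12, 19]
Pass 2: Select minimum 11 at index 1, swap -> [9, 11, 16, 12, 19]
Pass 3: Select minimum 12 at index 3, swap -> [9, 11, 12, 16, 19]


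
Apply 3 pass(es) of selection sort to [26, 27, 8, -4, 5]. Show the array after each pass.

Pass 1: Select minimum -4 at index 3, swap -> [-4, 27, 8, 26, 5]
Pass 2: Select minimum 5 at index 4, swap -> [-4, 5, 8, 26, 27]
Pass 3: Select minimum 8 at index 2, swap -> [-4, 5, 8, 26, 27]


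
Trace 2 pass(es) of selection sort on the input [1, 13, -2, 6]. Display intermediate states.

Pass 1: Select minimum -2 at index 2, swap -> [-2, 13, 1, 6]
Pass 2: Select minimum 1 at index 2, swap -> [-2, 1, 13, 6]


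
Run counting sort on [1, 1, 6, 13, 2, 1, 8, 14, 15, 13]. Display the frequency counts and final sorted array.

Count array: [0, 3, 1, 0, 0, 0, 1, 0, 1, 0, 0, 0, 0, 2, 1, 1]
(count[i] = number of elements equal to i)
Cumulative count: [0, 3, 4, 4, 4, 4, 5, 5, 6, 6, 6, 6, 6, 8, 9, 10]
Sorted: [1, 1, 1, 2, 6, 8, 13, 13, 14, 15]


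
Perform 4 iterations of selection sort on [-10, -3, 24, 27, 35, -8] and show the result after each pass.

Pass 1: Select minimum -10 at index 0, swap -> [-10, -3, 24, 27, 35, -8]
Pass 2: Select minimum -8 at index 5, swap -> [-10, -8, 24, 27, 35, -3]
Pass 3: Select minimum -3 at index 5, swap -> [-10, -8, -3, 27, 35, 24]
Pass 4: Select minimum 24 at index 5, swap -> [-10, -8, -3, 24, 35, 27]


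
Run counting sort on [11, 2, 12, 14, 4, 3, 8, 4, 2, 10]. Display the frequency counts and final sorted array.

Count array: [0, 0, 2, 1, 2, 0, 0, 0, 1, 0, 1, 1, 1, 0, 1]
(count[i] = number of elements equal to i)
Cumulative count: [0, 0, 2, 3, 5, 5, 5, 5, 6, 6, 7, 8, 9, 9, 10]
Sorted: [2, 2, 3, 4, 4, 8, 10, 11, 12, 14]


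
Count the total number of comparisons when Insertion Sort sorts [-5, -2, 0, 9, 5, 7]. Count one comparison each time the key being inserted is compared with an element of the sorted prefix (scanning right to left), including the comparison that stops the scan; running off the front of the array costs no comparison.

Insert -2: -5 <= -2 (stop) = 1 comparison(s) -> [-5, -2, 0, 9, 5, 7]
Insert 0: -2 <= 0 (stop) = 1 comparison(s) -> [-5, -2, 0, 9, 5, 7]
Insert 9: 0 <= 9 (stop) = 1 comparison(s) -> [-5, -2, 0, 9, 5, 7]
Insert 5: 9 > 5 (shift), 0 <= 5 (stop) = 2 comparison(s) -> [-5, -2, 0, 5, 9, 7]
Insert 7: 9 > 7 (shift), 5 <= 7 (stop) = 2 comparison(s) -> [-5, -2, 0, 5, 7, 9]
Total comparisons: 1 + 1 + 1 + 2 + 2 = 7


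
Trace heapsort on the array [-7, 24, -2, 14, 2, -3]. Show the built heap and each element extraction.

Build heap: [24, 14, -2, -7, 2, -3]
Extract 24: [14, 2, -2, -7, -3, 24]
Extract 14: [2, -3, -2, -7, 14, 24]
Extract 2: [-2, -3, -7, 2, 14, 24]
Extract -2: [-3, -7, -2, 2, 14, 24]
Extract -3: [-7, -3, -2, 2, 14, 24]


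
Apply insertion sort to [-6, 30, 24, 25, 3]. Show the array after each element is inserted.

First element -6 is already 'sorted'
Insert 30: shifted 0 elements -> [-6, 30, 24, 25, 3]
Insert 24: shifted 1 elements -> [-6, 24, 30, 25, 3]
Insert 25: shifted 1 elements -> [-6, 24, 25, 30, 3]
Insert 3: shifted 3 elements -> [-6, 3, 24, 25, 30]


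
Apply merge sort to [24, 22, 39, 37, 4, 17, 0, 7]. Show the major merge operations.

Divide and conquer:
  Merge [24] + [22] -> [22, 24]
  Merge [39] + [37] -> [37, 39]
  Merge [22, 24] + [37, 39] -> [22, 24, 37, 39]
  Merge [4] + [17] -> [4, 17]
  Merge [0] + [7] -> [0, 7]
  Merge [4, 17] + [0, 7] -> [0, 4, 7, 17]
  Merge [22, 24, 37, 39] + [0, 4, 7, 17] -> [0, 4, 7, 17, 22, 24, 37, 39]


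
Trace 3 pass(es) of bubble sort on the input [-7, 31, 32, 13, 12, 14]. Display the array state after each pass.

After pass 1: [-7, 31, 13, 12, 14, 32] (3 swaps)
After pass 2: [-7, 13, 12, 14, 31, 32] (3 swaps)
After pass 3: [-7, 12, 13, 14, 31, 32] (1 swaps)
Total swaps: 7


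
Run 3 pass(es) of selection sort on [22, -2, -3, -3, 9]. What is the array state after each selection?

Pass 1: Select minimum -3 at index 2, swap -> [-3, -2, 22, -3, 9]
Pass 2: Select minimum -3 at index 3, swap -> [-3, -3, 22, -2, 9]
Pass 3: Select minimum -2 at index 3, swap -> [-3, -3, -2, 22, 9]


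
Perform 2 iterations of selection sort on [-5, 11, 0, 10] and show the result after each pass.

Pass 1: Select minimum -5 at index 0, swap -> [-5, 11, 0, 10]
Pass 2: Select minimum 0 at index 2, swap -> [-5, 0, 11, 10]


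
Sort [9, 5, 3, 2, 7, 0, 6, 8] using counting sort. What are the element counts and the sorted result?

Count array: [1, 0, 1, 1, 0, 1, 1, 1, 1, 1]
(count[i] = number of elements equal to i)
Cumulative count: [1, 1, 2, 3, 3, 4, 5, 6, 7, 8]
Sorted: [0, 2, 3, 5, 6, 7, 8, 9]


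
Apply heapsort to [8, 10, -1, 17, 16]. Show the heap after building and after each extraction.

Build heap: [17, 16, -1, 10, 8]
Extract 17: [16, 10, -1, 8, 17]
Extract 16: [10, 8, -1, 16, 17]
Extract 10: [8, -1, 10, 16, 17]
Extract 8: [-1, 8, 10, 16, 17]


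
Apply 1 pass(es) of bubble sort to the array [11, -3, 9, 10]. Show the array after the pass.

After pass 1: [-3, 9, 10, 11] (3 swaps)
Total swaps: 3


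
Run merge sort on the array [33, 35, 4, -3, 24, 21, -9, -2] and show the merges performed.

Divide and conquer:
  Merge [33] + [35] -> [33, 35]
  Merge [4] + [-3] -> [-3, 4]
  Merge [33, 35] + [-3, 4] -> [-3, 4, 33, 35]
  Merge [24] + [21] -> [21, 24]
  Merge [-9] + [-2] -> [-9, -2]
  Merge [21, 24] + [-9, -2] -> [-9, -2, 21, 24]
  Merge [-3, 4, 33, 35] + [-9, -2, 21, 24] -> [-9, -3, -2, 4, 21, 24, 33, 35]


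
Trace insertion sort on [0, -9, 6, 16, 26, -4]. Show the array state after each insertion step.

First element 0 is already 'sorted'
Insert -9: shifted 1 elements -> [-9, 0, 6, 16, 26, -4]
Insert 6: shifted 0 elements -> [-9, 0, 6, 16, 26, -4]
Insert 16: shifted 0 elements -> [-9, 0, 6, 16, 26, -4]
Insert 26: shifted 0 elements -> [-9, 0, 6, 16, 26, -4]
Insert -4: shifted 4 elements -> [-9, -4, 0, 6, 16, 26]


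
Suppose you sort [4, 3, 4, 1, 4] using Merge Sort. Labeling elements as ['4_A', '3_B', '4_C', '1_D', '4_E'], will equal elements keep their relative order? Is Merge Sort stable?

Trace Merge Sort on the labeled array (the key is the number; the letter only tracks identity):
  Merge [4_A] + [3_B] -> [3_B, 4_A]
  Merge [1_D] + [4_E] -> [1_D, 4_E]
  Merge [4_C] + [1_D, 4_E] -> [1_D, 4_C, 4_E]
  Merge [3_B, 4_A] + [1_D, 4_C, 4_E] -> [1_D, 3_B, 4_A, 4_C, 4_E]
Final order: [1_D, 3_B, 4_A, 4_C, 4_E]
Equal keys:
  value 4: originally 4_A, 4_C, 4_E; after sorting 4_A, 4_C, 4_E -> order preserved
All equal keys kept their original relative order. Merge Sort is stable: when the heads of the two halves are equal the merge takes from the left half first.
Answer: Stable


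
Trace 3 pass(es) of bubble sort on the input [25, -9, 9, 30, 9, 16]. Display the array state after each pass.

After pass 1: [-9, 9, 25, 9, 16, 30] (4 swaps)
After pass 2: [-9, 9, 9, 16, 25, 30] (2 swaps)
After pass 3: [-9, 9, 9, 16, 25, 30] (0 swaps)
Total swaps: 6


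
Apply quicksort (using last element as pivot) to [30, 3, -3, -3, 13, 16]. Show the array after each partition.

Partition 1: pivot=16 at index 4 -> [3, -3, -3, 13, 16, 30]
Partition 2: pivot=13 at index 3 -> [3, -3, -3, 13, 16, 30]
Partition 3: pivot=-3 at index 1 -> [-3, -3, 3, 13, 16, 30]


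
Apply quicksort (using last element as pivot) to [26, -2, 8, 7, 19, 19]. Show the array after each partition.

Partition 1: pivot=19 at index 4 -> [-2, 8, 7, 19, 19, 26]
Partition 2: pivot=19 at index 3 -> [-2, 8, 7, 19, 19, 26]
Partition 3: pivot=7 at index 1 -> [-2, 7, 8, 19, 19, 26]


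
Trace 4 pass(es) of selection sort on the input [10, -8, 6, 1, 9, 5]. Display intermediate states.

Pass 1: Select minimum -8 at index 1, swap -> [-8, 10, 6, 1, 9, 5]
Pass 2: Select minimum 1 at index 3, swap -> [-8, 1, 6, 10, 9, 5]
Pass 3: Select minimum 5 at index 5, swap -> [-8, 1, 5, 10, 9, 6]
Pass 4: Select minimum 6 at index 5, swap -> [-8, 1, 5, 6, 9, 10]


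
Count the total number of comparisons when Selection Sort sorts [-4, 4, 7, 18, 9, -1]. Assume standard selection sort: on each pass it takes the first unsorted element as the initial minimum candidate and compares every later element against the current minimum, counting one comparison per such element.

Pass 1: scan indices 1..5 for the minimum = 5 comparison(s); min is -4, place at index 0 -> [-4, 4, 7, 18, 9, -1]
Pass 2: scan indices 2..5 for the minimum = 4 comparison(s); min is -1, place at index 1 -> [-4, -1, 7, 18, 9, 4]
Pass 3: scan indices 3..5 for the minimum = 3 comparison(s); min is 4, place at index 2 -> [-4, -1, 4, 18, 9, 7]
Pass 4: scan indices 4..5 for the minimum = 2 comparison(s); min is 7, place at index 3 -> [-4, -1, 4, 7, 9, 18]
Pass 5: scan indices 5..5 for the minimum = 1 comparison(s); min is 9, place at index 4 -> [-4, -1, 4, 7, 9, 18]
Selection sort always scans the whole unsorted suffix, so the count is (n-1) + (n-2) + ... + 1 = n(n-1)/2 = 6*5/2 = 15 regardless of the input order.
Total comparisons: 5 + 4 + 3 + 2 + 1 = 15


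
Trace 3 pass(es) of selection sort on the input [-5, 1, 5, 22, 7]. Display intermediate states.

Pass 1: Select minimum -5 at index 0, swap -> [-5, 1, 5, 22, 7]
Pass 2: Select minimum 1 at index 1, swap -> [-5, 1, 5, 22, 7]
Pass 3: Select minimum 5 at index 2, swap -> [-5, 1, 5, 22, 7]


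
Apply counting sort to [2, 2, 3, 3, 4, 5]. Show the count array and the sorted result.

Count array: [0, 0, 2, 2, 1, 1]
(count[i] = number of elements equal to i)
Cumulative count: [0, 0, 2, 4, 5, 6]
Sorted: [2, 2, 3, 3, 4, 5]


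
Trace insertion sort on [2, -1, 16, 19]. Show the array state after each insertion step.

First element 2 is already 'sorted'
Insert -1: shifted 1 elements -> [-1, 2, 16, 19]
Insert 16: shifted 0 elements -> [-1, 2, 16, 19]
Insert 19: shifted 0 elements -> [-1, 2, 16, 19]


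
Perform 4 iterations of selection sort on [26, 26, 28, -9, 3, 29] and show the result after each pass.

Pass 1: Select minimum -9 at index 3, swap -> [-9, 26, 28, 26, 3, 29]
Pass 2: Select minimum 3 at index 4, swap -> [-9, 3, 28, 26, 26, 29]
Pass 3: Select minimum 26 at index 3, swap -> [-9, 3, 26, 28, 26, 29]
Pass 4: Select minimum 26 at index 4, swap -> [-9, 3, 26, 26, 28, 29]


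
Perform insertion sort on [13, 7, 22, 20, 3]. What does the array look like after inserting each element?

First element 13 is already 'sorted'
Insert 7: shifted 1 elements -> [7, 13, 22, 20, 3]
Insert 22: shifted 0 elements -> [7, 13, 22, 20, 3]
Insert 20: shifted 1 elements -> [7, 13, 20, 22, 3]
Insert 3: shifted 4 elements -> [3, 7, 13, 20, 22]


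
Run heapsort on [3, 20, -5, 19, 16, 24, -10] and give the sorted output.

Build heap: [24, 20, 3, 19, 16, -5, -10]
Extract 24: [20, 19, 3, -10, 16, -5, 24]
Extract 20: [19, 16, 3, -10, -5, 20, 24]
Extract 19: [16, -5, 3, -10, 19, 20, 24]
Extract 16: [3, -5, -10, 16, 19, 20, 24]
Extract 3: [-5, -10, 3, 16, 19, 20, 24]
Extract -5: [-10, -5, 3, 16, 19, 20, 24]


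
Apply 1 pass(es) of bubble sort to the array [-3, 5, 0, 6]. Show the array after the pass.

After pass 1: [-3, 0, 5, 6] (1 swaps)
Total swaps: 1


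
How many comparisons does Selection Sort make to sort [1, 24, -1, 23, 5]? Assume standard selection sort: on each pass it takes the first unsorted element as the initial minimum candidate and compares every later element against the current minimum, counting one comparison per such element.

Pass 1: scan indices 1..4 for the minimum = 4 comparison(s); min is -1, place at index 0 -> [-1, 24, 1, 23, 5]
Pass 2: scan indices 2..4 for the minimum = 3 comparison(s); min is 1, place at index 1 -> [-1, 1, 24, 23, 5]
Pass 3: scan indices 3..4 for the minimum = 2 comparison(s); min is 5, place at index 2 -> [-1, 1, 5, 23, 24]
Pass 4: scan indices 4..4 for the minimum = 1 comparison(s); min is 23, place at index 3 -> [-1, 1, 5, 23, 24]
Selection sort always scans the whole unsorted suffix, so the count is (n-1) + (n-2) + ... + 1 = n(n-1)/2 = 5*4/2 = 10 regardless of the input order.
Total comparisons: 4 + 3 + 2 + 1 = 10


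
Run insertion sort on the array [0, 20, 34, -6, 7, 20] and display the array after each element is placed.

First element 0 is already 'sorted'
Insert 20: shifted 0 elements -> [0, 20, 34, -6, 7, 20]
Insert 34: shifted 0 elements -> [0, 20, 34, -6, 7, 20]
Insert -6: shifted 3 elements -> [-6, 0, 20, 34, 7, 20]
Insert 7: shifted 2 elements -> [-6, 0, 7, 20, 34, 20]
Insert 20: shifted 1 elements -> [-6, 0, 7, 20, 20, 34]


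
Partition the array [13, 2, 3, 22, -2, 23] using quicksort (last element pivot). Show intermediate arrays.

Partition 1: pivot=23 at index 5 -> [13, 2, 3, 22, -2, 23]
Partition 2: pivot=-2 at index 0 -> [-2, 2, 3, 22, 13, 23]
Partition 3: pivot=13 at index 3 -> [-2, 2, 3, 13, 22, 23]
Partition 4: pivot=3 at index 2 -> [-2, 2, 3, 13, 22, 23]


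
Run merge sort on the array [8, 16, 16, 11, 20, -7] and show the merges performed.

Divide and conquer:
  Merge [16] + [16] -> [16, 16]
  Merge [8] + [16, 16] -> [8, 16, 16]
  Merge [20] + [-7] -> [-7, 20]
  Merge [11] + [-7, 20] -> [-7, 11, 20]
  Merge [8, 16, 16] + [-7, 11, 20] -> [-7, 8, 11, 16, 16, 20]
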